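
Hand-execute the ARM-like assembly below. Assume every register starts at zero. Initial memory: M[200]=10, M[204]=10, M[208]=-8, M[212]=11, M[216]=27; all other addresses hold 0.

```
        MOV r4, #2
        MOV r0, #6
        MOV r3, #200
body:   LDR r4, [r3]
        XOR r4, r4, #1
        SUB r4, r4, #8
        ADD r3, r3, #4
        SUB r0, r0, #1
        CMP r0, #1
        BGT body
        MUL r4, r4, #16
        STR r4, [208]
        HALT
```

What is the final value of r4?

288

MOV r4, #2 → r4=2
MOV r0, #6 → r0=6
MOV r3, #200 → r3=200
LDR r4, [r3] → r4=M[200]=10
XOR r4, r4, #1 → r4=10^1=11
SUB r4, r4, #8 → r4=11-8=3
ADD r3, r3, #4 → r3=200+4=204
SUB r0, r0, #1 → r0=6-1=5
CMP r0, #1  (cmp 5,1)
BGT body: taken
LDR r4, [r3] → r4=M[204]=10
XOR r4, r4, #1 → r4=10^1=11
SUB r4, r4, #8 → r4=11-8=3
ADD r3, r3, #4 → r3=204+4=208
SUB r0, r0, #1 → r0=5-1=4
CMP r0, #1  (cmp 4,1)
BGT body: taken
LDR r4, [r3] → r4=M[208]=-8
XOR r4, r4, #1 → r4=(-8)^1=-7
SUB r4, r4, #8 → r4=(-7)-8=-15
ADD r3, r3, #4 → r3=208+4=212
SUB r0, r0, #1 → r0=4-1=3
CMP r0, #1  (cmp 3,1)
BGT body: taken
LDR r4, [r3] → r4=M[212]=11
XOR r4, r4, #1 → r4=11^1=10
SUB r4, r4, #8 → r4=10-8=2
ADD r3, r3, #4 → r3=212+4=216
SUB r0, r0, #1 → r0=3-1=2
CMP r0, #1  (cmp 2,1)
BGT body: taken
LDR r4, [r3] → r4=M[216]=27
XOR r4, r4, #1 → r4=27^1=26
SUB r4, r4, #8 → r4=26-8=18
ADD r3, r3, #4 → r3=216+4=220
SUB r0, r0, #1 → r0=2-1=1
CMP r0, #1  (cmp 1,1)
BGT body: not taken
MUL r4, r4, #16 → r4=18*16=288
STR r4, [208] → M[208]=288
halt.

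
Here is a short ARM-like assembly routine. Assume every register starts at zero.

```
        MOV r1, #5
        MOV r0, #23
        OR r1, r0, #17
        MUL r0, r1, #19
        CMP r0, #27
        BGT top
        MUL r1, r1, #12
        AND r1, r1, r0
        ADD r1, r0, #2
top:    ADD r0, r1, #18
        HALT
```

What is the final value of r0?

after MOV r1, #5: r1=5
after MOV r0, #23: r0=23
after OR r1, r0, #17: r1=23|17=23
after MUL r0, r1, #19: r0=23*19=437
CMP r0, #27  (cmp 437,27)
BGT top: taken
after ADD r0, r1, #18: r0=23+18=41
halt.

41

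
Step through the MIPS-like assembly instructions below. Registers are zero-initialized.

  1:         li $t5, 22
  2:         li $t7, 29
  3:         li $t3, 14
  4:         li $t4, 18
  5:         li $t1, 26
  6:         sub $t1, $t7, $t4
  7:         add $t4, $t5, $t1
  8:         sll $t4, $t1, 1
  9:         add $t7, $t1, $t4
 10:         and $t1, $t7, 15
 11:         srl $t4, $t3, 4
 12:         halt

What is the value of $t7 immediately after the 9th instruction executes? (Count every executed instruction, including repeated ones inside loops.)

after li $t5, 22: $t5=22
after li $t7, 29: $t7=29
after li $t3, 14: $t3=14
after li $t4, 18: $t4=18
after li $t1, 26: $t1=26
after sub $t1, $t7, $t4: $t1=29-18=11
after add $t4, $t5, $t1: $t4=22+11=33
after sll $t4, $t1, 1: $t4=11<<1=22
after add $t7, $t1, $t4: $t7=11+22=33
After step 9: $t7 = 33.

33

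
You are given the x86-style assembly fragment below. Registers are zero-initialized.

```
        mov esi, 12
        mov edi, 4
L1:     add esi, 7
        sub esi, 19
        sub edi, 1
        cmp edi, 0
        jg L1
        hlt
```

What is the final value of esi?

-36

after mov esi, 12: esi=12
after mov edi, 4: edi=4
after add esi, 7: esi=12+7=19
after sub esi, 19: esi=19-19=0
after sub edi, 1: edi=4-1=3
cmp edi, 0  (cmp 3,0)
jg L1: taken
after add esi, 7: esi=0+7=7
after sub esi, 19: esi=7-19=-12
after sub edi, 1: edi=3-1=2
cmp edi, 0  (cmp 2,0)
jg L1: taken
after add esi, 7: esi=(-12)+7=-5
after sub esi, 19: esi=(-5)-19=-24
after sub edi, 1: edi=2-1=1
cmp edi, 0  (cmp 1,0)
jg L1: taken
after add esi, 7: esi=(-24)+7=-17
after sub esi, 19: esi=(-17)-19=-36
after sub edi, 1: edi=1-1=0
cmp edi, 0  (cmp 0,0)
jg L1: not taken
halt.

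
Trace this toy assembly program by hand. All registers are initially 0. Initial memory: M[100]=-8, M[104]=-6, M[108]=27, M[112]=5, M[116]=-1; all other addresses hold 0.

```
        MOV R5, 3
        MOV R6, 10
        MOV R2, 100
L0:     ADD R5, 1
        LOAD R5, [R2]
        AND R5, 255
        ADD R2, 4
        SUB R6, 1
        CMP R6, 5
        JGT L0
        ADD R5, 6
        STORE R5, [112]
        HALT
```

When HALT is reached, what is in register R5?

261

R5=3
R6=10
R2=100
R5=3+1=4
R5=M[100]=-8
R5=(-8)&255=248
R2=100+4=104
R6=10-1=9
CMP R6, 5  (cmp 9,5)
JGT L0: taken
R5=248+1=249
R5=M[104]=-6
R5=(-6)&255=250
R2=104+4=108
R6=9-1=8
CMP R6, 5  (cmp 8,5)
JGT L0: taken
R5=250+1=251
R5=M[108]=27
R5=27&255=27
R2=108+4=112
R6=8-1=7
CMP R6, 5  (cmp 7,5)
JGT L0: taken
R5=27+1=28
R5=M[112]=5
R5=5&255=5
R2=112+4=116
R6=7-1=6
CMP R6, 5  (cmp 6,5)
JGT L0: taken
R5=5+1=6
R5=M[116]=-1
R5=(-1)&255=255
R2=116+4=120
R6=6-1=5
CMP R6, 5  (cmp 5,5)
JGT L0: not taken
R5=255+6=261
STORE R5, [112] → M[112]=261
halt.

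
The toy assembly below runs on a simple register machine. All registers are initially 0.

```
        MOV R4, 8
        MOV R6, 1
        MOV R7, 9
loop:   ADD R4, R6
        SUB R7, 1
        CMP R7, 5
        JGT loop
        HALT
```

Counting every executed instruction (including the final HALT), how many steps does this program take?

20

R4=8
R6=1
R7=9
R4=8+1=9
R7=9-1=8
CMP R7, 5  (cmp 8,5)
JGT loop: taken
R4=9+1=10
R7=8-1=7
CMP R7, 5  (cmp 7,5)
JGT loop: taken
R4=10+1=11
R7=7-1=6
CMP R7, 5  (cmp 6,5)
JGT loop: taken
R4=11+1=12
R7=6-1=5
CMP R7, 5  (cmp 5,5)
JGT loop: not taken
halt.
Total executed instructions: 20.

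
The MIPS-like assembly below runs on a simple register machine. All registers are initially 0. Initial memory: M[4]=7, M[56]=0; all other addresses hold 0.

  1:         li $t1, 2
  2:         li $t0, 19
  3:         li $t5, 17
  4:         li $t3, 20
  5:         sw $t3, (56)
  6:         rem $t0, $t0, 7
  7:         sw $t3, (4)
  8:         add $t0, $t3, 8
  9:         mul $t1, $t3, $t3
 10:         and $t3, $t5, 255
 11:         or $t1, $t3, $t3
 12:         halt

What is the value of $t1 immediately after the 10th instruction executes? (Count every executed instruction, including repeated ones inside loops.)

after li $t1, 2: $t1=2
after li $t0, 19: $t0=19
after li $t5, 17: $t5=17
after li $t3, 20: $t3=20
sw $t3, (56) → M[56]=20
after rem $t0, $t0, 7: $t0=19%7=5
sw $t3, (4) → M[4]=20
after add $t0, $t3, 8: $t0=20+8=28
after mul $t1, $t3, $t3: $t1=20*20=400
after and $t3, $t5, 255: $t3=17&255=17
After step 10: $t1 = 400.

400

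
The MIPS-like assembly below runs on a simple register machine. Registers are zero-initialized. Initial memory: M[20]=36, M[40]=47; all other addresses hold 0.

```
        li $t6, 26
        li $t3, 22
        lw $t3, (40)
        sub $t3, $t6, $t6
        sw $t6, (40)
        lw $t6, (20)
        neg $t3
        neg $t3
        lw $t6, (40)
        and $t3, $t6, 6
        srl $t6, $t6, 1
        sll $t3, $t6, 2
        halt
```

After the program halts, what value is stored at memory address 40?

$t6=26
$t3=22
$t3=M[40]=47
$t3=26-26=0
sw $t6, (40) → M[40]=26
$t6=M[20]=36
$t3=-(0)=0
$t3=-(0)=0
$t6=M[40]=26
$t3=26&6=2
$t6=26>>1=13
$t3=13<<2=52
halt.

26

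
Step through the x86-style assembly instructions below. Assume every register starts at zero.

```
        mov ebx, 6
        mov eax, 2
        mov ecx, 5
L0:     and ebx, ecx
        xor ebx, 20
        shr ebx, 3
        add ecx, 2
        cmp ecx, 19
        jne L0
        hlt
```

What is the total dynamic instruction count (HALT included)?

ebx=6
eax=2
ecx=5
ebx=6&5=4
ebx=4^20=16
ebx=16>>3=2
ecx=5+2=7
cmp ecx, 19  (cmp 7,19)
jne L0: taken
ebx=2&7=2
ebx=2^20=22
ebx=22>>3=2
ecx=7+2=9
cmp ecx, 19  (cmp 9,19)
jne L0: taken
ebx=2&9=0
ebx=0^20=20
ebx=20>>3=2
ecx=9+2=11
cmp ecx, 19  (cmp 11,19)
jne L0: taken
ebx=2&11=2
ebx=2^20=22
ebx=22>>3=2
ecx=11+2=13
cmp ecx, 19  (cmp 13,19)
jne L0: taken
ebx=2&13=0
ebx=0^20=20
ebx=20>>3=2
ecx=13+2=15
cmp ecx, 19  (cmp 15,19)
jne L0: taken
ebx=2&15=2
ebx=2^20=22
ebx=22>>3=2
ecx=15+2=17
cmp ecx, 19  (cmp 17,19)
jne L0: taken
ebx=2&17=0
ebx=0^20=20
ebx=20>>3=2
ecx=17+2=19
cmp ecx, 19  (cmp 19,19)
jne L0: not taken
halt.
Total executed instructions: 46.

46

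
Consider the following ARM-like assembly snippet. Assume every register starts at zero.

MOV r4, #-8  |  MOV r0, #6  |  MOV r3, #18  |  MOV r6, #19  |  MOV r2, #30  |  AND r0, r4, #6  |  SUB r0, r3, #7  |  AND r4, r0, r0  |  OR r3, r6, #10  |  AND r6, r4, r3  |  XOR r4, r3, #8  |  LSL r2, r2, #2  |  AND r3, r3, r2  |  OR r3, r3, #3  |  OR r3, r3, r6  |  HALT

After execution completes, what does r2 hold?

r4=-8
r0=6
r3=18
r6=19
r2=30
r0=(-8)&6=0
r0=18-7=11
r4=11&11=11
r3=19|10=27
r6=11&27=11
r4=27^8=19
r2=30<<2=120
r3=27&120=24
r3=24|3=27
r3=27|11=27
halt.

120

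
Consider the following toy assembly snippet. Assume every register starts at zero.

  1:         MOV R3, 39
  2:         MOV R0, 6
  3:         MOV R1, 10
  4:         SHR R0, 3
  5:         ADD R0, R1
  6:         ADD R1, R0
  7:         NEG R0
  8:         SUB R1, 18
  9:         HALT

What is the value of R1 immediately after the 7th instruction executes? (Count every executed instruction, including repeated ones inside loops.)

after MOV R3, 39: R3=39
after MOV R0, 6: R0=6
after MOV R1, 10: R1=10
after SHR R0, 3: R0=6>>3=0
after ADD R0, R1: R0=0+10=10
after ADD R1, R0: R1=10+10=20
after NEG R0: R0=-(10)=-10
After step 7: R1 = 20.

20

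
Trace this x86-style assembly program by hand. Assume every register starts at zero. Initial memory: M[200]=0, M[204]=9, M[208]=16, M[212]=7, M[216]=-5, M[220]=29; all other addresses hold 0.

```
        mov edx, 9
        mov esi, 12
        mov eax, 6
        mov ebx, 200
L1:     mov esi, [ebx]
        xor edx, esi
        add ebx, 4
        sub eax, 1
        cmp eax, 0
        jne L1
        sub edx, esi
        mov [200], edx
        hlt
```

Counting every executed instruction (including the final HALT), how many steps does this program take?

edx=9
esi=12
eax=6
ebx=200
esi=M[200]=0
edx=9^0=9
ebx=200+4=204
eax=6-1=5
cmp eax, 0  (cmp 5,0)
jne L1: taken
esi=M[204]=9
edx=9^9=0
ebx=204+4=208
eax=5-1=4
cmp eax, 0  (cmp 4,0)
jne L1: taken
esi=M[208]=16
edx=0^16=16
ebx=208+4=212
eax=4-1=3
cmp eax, 0  (cmp 3,0)
jne L1: taken
esi=M[212]=7
edx=16^7=23
ebx=212+4=216
eax=3-1=2
cmp eax, 0  (cmp 2,0)
jne L1: taken
esi=M[216]=-5
edx=23^(-5)=-20
ebx=216+4=220
eax=2-1=1
cmp eax, 0  (cmp 1,0)
jne L1: taken
esi=M[220]=29
edx=(-20)^29=-15
ebx=220+4=224
eax=1-1=0
cmp eax, 0  (cmp 0,0)
jne L1: not taken
edx=(-15)-29=-44
mov [200], edx → M[200]=-44
halt.
Total executed instructions: 43.

43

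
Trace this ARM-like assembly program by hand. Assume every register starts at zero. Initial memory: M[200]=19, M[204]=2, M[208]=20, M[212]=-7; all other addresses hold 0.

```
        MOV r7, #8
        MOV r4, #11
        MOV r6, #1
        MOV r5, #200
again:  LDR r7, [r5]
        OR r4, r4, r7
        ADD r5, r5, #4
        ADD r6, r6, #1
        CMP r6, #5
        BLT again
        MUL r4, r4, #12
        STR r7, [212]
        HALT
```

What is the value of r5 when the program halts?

after MOV r7, #8: r7=8
after MOV r4, #11: r4=11
after MOV r6, #1: r6=1
after MOV r5, #200: r5=200
after LDR r7, [r5]: r7=M[200]=19
after OR r4, r4, r7: r4=11|19=27
after ADD r5, r5, #4: r5=200+4=204
after ADD r6, r6, #1: r6=1+1=2
CMP r6, #5  (cmp 2,5)
BLT again: taken
after LDR r7, [r5]: r7=M[204]=2
after OR r4, r4, r7: r4=27|2=27
after ADD r5, r5, #4: r5=204+4=208
after ADD r6, r6, #1: r6=2+1=3
CMP r6, #5  (cmp 3,5)
BLT again: taken
after LDR r7, [r5]: r7=M[208]=20
after OR r4, r4, r7: r4=27|20=31
after ADD r5, r5, #4: r5=208+4=212
after ADD r6, r6, #1: r6=3+1=4
CMP r6, #5  (cmp 4,5)
BLT again: taken
after LDR r7, [r5]: r7=M[212]=-7
after OR r4, r4, r7: r4=31|(-7)=-1
after ADD r5, r5, #4: r5=212+4=216
after ADD r6, r6, #1: r6=4+1=5
CMP r6, #5  (cmp 5,5)
BLT again: not taken
after MUL r4, r4, #12: r4=(-1)*12=-12
STR r7, [212] → M[212]=-7
halt.

216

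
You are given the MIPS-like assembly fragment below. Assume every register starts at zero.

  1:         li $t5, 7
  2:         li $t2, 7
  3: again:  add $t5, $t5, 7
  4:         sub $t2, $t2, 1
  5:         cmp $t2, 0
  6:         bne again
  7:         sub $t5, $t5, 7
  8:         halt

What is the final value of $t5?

49

after li $t5, 7: $t5=7
after li $t2, 7: $t2=7
after add $t5, $t5, 7: $t5=7+7=14
after sub $t2, $t2, 1: $t2=7-1=6
cmp $t2, 0  (cmp 6,0)
bne again: taken
after add $t5, $t5, 7: $t5=14+7=21
after sub $t2, $t2, 1: $t2=6-1=5
cmp $t2, 0  (cmp 5,0)
bne again: taken
after add $t5, $t5, 7: $t5=21+7=28
after sub $t2, $t2, 1: $t2=5-1=4
cmp $t2, 0  (cmp 4,0)
bne again: taken
after add $t5, $t5, 7: $t5=28+7=35
after sub $t2, $t2, 1: $t2=4-1=3
cmp $t2, 0  (cmp 3,0)
bne again: taken
after add $t5, $t5, 7: $t5=35+7=42
after sub $t2, $t2, 1: $t2=3-1=2
cmp $t2, 0  (cmp 2,0)
bne again: taken
after add $t5, $t5, 7: $t5=42+7=49
after sub $t2, $t2, 1: $t2=2-1=1
cmp $t2, 0  (cmp 1,0)
bne again: taken
after add $t5, $t5, 7: $t5=49+7=56
after sub $t2, $t2, 1: $t2=1-1=0
cmp $t2, 0  (cmp 0,0)
bne again: not taken
after sub $t5, $t5, 7: $t5=56-7=49
halt.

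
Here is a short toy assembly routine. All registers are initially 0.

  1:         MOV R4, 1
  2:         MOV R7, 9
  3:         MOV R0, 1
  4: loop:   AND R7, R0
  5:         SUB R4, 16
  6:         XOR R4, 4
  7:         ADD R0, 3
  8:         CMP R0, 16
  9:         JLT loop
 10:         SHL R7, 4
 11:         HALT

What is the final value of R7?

MOV R4, 1 → R4=1
MOV R7, 9 → R7=9
MOV R0, 1 → R0=1
AND R7, R0 → R7=9&1=1
SUB R4, 16 → R4=1-16=-15
XOR R4, 4 → R4=(-15)^4=-11
ADD R0, 3 → R0=1+3=4
CMP R0, 16  (cmp 4,16)
JLT loop: taken
AND R7, R0 → R7=1&4=0
SUB R4, 16 → R4=(-11)-16=-27
XOR R4, 4 → R4=(-27)^4=-31
ADD R0, 3 → R0=4+3=7
CMP R0, 16  (cmp 7,16)
JLT loop: taken
AND R7, R0 → R7=0&7=0
SUB R4, 16 → R4=(-31)-16=-47
XOR R4, 4 → R4=(-47)^4=-43
ADD R0, 3 → R0=7+3=10
CMP R0, 16  (cmp 10,16)
JLT loop: taken
AND R7, R0 → R7=0&10=0
SUB R4, 16 → R4=(-43)-16=-59
XOR R4, 4 → R4=(-59)^4=-63
ADD R0, 3 → R0=10+3=13
CMP R0, 16  (cmp 13,16)
JLT loop: taken
AND R7, R0 → R7=0&13=0
SUB R4, 16 → R4=(-63)-16=-79
XOR R4, 4 → R4=(-79)^4=-75
ADD R0, 3 → R0=13+3=16
CMP R0, 16  (cmp 16,16)
JLT loop: not taken
SHL R7, 4 → R7=0<<4=0
halt.

0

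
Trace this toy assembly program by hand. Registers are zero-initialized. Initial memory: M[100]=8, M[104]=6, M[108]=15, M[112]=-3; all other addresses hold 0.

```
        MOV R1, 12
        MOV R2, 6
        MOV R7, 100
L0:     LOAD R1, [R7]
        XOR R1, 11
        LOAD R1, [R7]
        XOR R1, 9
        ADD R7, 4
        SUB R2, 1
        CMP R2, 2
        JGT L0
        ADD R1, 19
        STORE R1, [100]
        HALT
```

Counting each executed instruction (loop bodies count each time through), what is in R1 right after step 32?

R1=12
R2=6
R7=100
R1=M[100]=8
R1=8^11=3
R1=M[100]=8
R1=8^9=1
R7=100+4=104
R2=6-1=5
CMP R2, 2  (cmp 5,2)
JGT L0: taken
R1=M[104]=6
R1=6^11=13
R1=M[104]=6
R1=6^9=15
R7=104+4=108
R2=5-1=4
CMP R2, 2  (cmp 4,2)
JGT L0: taken
R1=M[108]=15
R1=15^11=4
R1=M[108]=15
R1=15^9=6
R7=108+4=112
R2=4-1=3
CMP R2, 2  (cmp 3,2)
JGT L0: taken
R1=M[112]=-3
R1=(-3)^11=-10
R1=M[112]=-3
R1=(-3)^9=-12
R7=112+4=116
After step 32: R1 = -12.

-12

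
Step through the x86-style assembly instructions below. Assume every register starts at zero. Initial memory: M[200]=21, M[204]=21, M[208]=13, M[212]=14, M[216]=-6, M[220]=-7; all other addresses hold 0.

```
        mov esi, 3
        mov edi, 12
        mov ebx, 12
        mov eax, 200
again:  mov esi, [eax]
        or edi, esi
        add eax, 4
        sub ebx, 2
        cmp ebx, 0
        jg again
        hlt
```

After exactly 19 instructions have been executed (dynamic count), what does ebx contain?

8

esi=3
edi=12
ebx=12
eax=200
esi=M[200]=21
edi=12|21=29
eax=200+4=204
ebx=12-2=10
cmp ebx, 0  (cmp 10,0)
jg again: taken
esi=M[204]=21
edi=29|21=29
eax=204+4=208
ebx=10-2=8
cmp ebx, 0  (cmp 8,0)
jg again: taken
esi=M[208]=13
edi=29|13=29
eax=208+4=212
After step 19: ebx = 8.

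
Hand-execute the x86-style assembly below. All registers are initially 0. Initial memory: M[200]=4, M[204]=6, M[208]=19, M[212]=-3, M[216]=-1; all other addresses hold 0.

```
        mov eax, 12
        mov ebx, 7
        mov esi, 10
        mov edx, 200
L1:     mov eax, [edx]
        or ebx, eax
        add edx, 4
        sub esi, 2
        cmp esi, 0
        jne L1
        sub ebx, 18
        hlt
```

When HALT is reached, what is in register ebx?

mov eax, 12 → eax=12
mov ebx, 7 → ebx=7
mov esi, 10 → esi=10
mov edx, 200 → edx=200
mov eax, [edx] → eax=M[200]=4
or ebx, eax → ebx=7|4=7
add edx, 4 → edx=200+4=204
sub esi, 2 → esi=10-2=8
cmp esi, 0  (cmp 8,0)
jne L1: taken
mov eax, [edx] → eax=M[204]=6
or ebx, eax → ebx=7|6=7
add edx, 4 → edx=204+4=208
sub esi, 2 → esi=8-2=6
cmp esi, 0  (cmp 6,0)
jne L1: taken
mov eax, [edx] → eax=M[208]=19
or ebx, eax → ebx=7|19=23
add edx, 4 → edx=208+4=212
sub esi, 2 → esi=6-2=4
cmp esi, 0  (cmp 4,0)
jne L1: taken
mov eax, [edx] → eax=M[212]=-3
or ebx, eax → ebx=23|(-3)=-1
add edx, 4 → edx=212+4=216
sub esi, 2 → esi=4-2=2
cmp esi, 0  (cmp 2,0)
jne L1: taken
mov eax, [edx] → eax=M[216]=-1
or ebx, eax → ebx=(-1)|(-1)=-1
add edx, 4 → edx=216+4=220
sub esi, 2 → esi=2-2=0
cmp esi, 0  (cmp 0,0)
jne L1: not taken
sub ebx, 18 → ebx=(-1)-18=-19
halt.

-19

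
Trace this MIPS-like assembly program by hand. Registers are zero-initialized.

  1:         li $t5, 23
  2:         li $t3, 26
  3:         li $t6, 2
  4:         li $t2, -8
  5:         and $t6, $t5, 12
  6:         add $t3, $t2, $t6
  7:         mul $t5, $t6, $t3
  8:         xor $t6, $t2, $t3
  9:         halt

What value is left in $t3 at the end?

after li $t5, 23: $t5=23
after li $t3, 26: $t3=26
after li $t6, 2: $t6=2
after li $t2, -8: $t2=-8
after and $t6, $t5, 12: $t6=23&12=4
after add $t3, $t2, $t6: $t3=(-8)+4=-4
after mul $t5, $t6, $t3: $t5=4*(-4)=-16
after xor $t6, $t2, $t3: $t6=(-8)^(-4)=4
halt.

-4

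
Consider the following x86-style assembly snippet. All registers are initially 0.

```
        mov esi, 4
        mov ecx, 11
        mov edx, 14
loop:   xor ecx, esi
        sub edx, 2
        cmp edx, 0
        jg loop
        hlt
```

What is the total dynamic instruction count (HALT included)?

esi=4
ecx=11
edx=14
ecx=11^4=15
edx=14-2=12
cmp edx, 0  (cmp 12,0)
jg loop: taken
ecx=15^4=11
edx=12-2=10
cmp edx, 0  (cmp 10,0)
jg loop: taken
ecx=11^4=15
edx=10-2=8
cmp edx, 0  (cmp 8,0)
jg loop: taken
ecx=15^4=11
edx=8-2=6
cmp edx, 0  (cmp 6,0)
jg loop: taken
ecx=11^4=15
edx=6-2=4
cmp edx, 0  (cmp 4,0)
jg loop: taken
ecx=15^4=11
edx=4-2=2
cmp edx, 0  (cmp 2,0)
jg loop: taken
ecx=11^4=15
edx=2-2=0
cmp edx, 0  (cmp 0,0)
jg loop: not taken
halt.
Total executed instructions: 32.

32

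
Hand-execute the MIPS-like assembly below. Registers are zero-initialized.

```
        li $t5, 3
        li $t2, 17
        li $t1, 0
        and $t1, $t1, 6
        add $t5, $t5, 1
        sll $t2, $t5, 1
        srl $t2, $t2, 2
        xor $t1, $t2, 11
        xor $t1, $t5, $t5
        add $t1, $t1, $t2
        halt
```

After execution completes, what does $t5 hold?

$t5=3
$t2=17
$t1=0
$t1=0&6=0
$t5=3+1=4
$t2=4<<1=8
$t2=8>>2=2
$t1=2^11=9
$t1=4^4=0
$t1=0+2=2
halt.

4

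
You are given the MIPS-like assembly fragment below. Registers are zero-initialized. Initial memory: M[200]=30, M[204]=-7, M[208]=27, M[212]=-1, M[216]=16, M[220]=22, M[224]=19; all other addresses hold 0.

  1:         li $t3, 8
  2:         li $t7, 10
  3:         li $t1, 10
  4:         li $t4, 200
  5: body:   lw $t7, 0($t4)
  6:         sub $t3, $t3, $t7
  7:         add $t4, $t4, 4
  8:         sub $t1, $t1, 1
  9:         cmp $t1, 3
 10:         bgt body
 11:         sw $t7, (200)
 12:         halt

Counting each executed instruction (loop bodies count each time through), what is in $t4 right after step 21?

$t3=8
$t7=10
$t1=10
$t4=200
$t7=M[200]=30
$t3=8-30=-22
$t4=200+4=204
$t1=10-1=9
cmp $t1, 3  (cmp 9,3)
bgt body: taken
$t7=M[204]=-7
$t3=(-22)-(-7)=-15
$t4=204+4=208
$t1=9-1=8
cmp $t1, 3  (cmp 8,3)
bgt body: taken
$t7=M[208]=27
$t3=(-15)-27=-42
$t4=208+4=212
$t1=8-1=7
cmp $t1, 3  (cmp 7,3)
After step 21: $t4 = 212.

212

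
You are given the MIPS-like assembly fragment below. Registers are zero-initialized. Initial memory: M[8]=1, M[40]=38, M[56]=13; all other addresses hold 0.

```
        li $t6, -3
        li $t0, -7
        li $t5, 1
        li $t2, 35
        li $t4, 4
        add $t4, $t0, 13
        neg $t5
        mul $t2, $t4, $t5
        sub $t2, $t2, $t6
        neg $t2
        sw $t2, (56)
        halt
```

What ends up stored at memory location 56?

3

$t6=-3
$t0=-7
$t5=1
$t2=35
$t4=4
$t4=(-7)+13=6
$t5=-(1)=-1
$t2=6*(-1)=-6
$t2=(-6)-(-3)=-3
$t2=-(-3)=3
sw $t2, (56) → M[56]=3
halt.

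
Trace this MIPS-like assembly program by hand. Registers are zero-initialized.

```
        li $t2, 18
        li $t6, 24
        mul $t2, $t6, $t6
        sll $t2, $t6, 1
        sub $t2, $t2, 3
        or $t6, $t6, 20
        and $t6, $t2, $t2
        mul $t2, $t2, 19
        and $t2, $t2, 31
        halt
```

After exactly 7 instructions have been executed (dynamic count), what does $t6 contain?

45

$t2=18
$t6=24
$t2=24*24=576
$t2=24<<1=48
$t2=48-3=45
$t6=24|20=28
$t6=45&45=45
After step 7: $t6 = 45.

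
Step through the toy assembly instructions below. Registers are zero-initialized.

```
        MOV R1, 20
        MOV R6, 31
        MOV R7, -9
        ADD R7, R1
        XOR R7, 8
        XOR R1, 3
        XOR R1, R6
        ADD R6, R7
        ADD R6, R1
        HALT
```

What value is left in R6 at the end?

R1=20
R6=31
R7=-9
R7=(-9)+20=11
R7=11^8=3
R1=20^3=23
R1=23^31=8
R6=31+3=34
R6=34+8=42
halt.

42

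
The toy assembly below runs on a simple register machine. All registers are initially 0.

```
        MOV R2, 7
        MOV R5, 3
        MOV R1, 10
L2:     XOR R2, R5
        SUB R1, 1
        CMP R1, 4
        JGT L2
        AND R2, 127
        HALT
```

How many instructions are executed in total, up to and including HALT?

29

R2=7
R5=3
R1=10
R2=7^3=4
R1=10-1=9
CMP R1, 4  (cmp 9,4)
JGT L2: taken
R2=4^3=7
R1=9-1=8
CMP R1, 4  (cmp 8,4)
JGT L2: taken
R2=7^3=4
R1=8-1=7
CMP R1, 4  (cmp 7,4)
JGT L2: taken
R2=4^3=7
R1=7-1=6
CMP R1, 4  (cmp 6,4)
JGT L2: taken
R2=7^3=4
R1=6-1=5
CMP R1, 4  (cmp 5,4)
JGT L2: taken
R2=4^3=7
R1=5-1=4
CMP R1, 4  (cmp 4,4)
JGT L2: not taken
R2=7&127=7
halt.
Total executed instructions: 29.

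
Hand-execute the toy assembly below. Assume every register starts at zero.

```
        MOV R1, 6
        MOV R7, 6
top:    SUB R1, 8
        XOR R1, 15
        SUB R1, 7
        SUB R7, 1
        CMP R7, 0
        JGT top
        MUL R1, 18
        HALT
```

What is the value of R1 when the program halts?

-1620

R1=6
R7=6
R1=6-8=-2
R1=(-2)^15=-15
R1=(-15)-7=-22
R7=6-1=5
CMP R7, 0  (cmp 5,0)
JGT top: taken
R1=(-22)-8=-30
R1=(-30)^15=-19
R1=(-19)-7=-26
R7=5-1=4
CMP R7, 0  (cmp 4,0)
JGT top: taken
R1=(-26)-8=-34
R1=(-34)^15=-47
R1=(-47)-7=-54
R7=4-1=3
CMP R7, 0  (cmp 3,0)
JGT top: taken
R1=(-54)-8=-62
R1=(-62)^15=-51
R1=(-51)-7=-58
R7=3-1=2
CMP R7, 0  (cmp 2,0)
JGT top: taken
R1=(-58)-8=-66
R1=(-66)^15=-79
R1=(-79)-7=-86
R7=2-1=1
CMP R7, 0  (cmp 1,0)
JGT top: taken
R1=(-86)-8=-94
R1=(-94)^15=-83
R1=(-83)-7=-90
R7=1-1=0
CMP R7, 0  (cmp 0,0)
JGT top: not taken
R1=(-90)*18=-1620
halt.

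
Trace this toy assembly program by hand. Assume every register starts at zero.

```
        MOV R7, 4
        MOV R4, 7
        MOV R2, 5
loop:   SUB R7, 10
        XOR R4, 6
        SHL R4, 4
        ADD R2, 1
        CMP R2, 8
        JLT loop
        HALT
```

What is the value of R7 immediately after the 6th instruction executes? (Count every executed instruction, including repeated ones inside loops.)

R7=4
R4=7
R2=5
R7=4-10=-6
R4=7^6=1
R4=1<<4=16
After step 6: R7 = -6.

-6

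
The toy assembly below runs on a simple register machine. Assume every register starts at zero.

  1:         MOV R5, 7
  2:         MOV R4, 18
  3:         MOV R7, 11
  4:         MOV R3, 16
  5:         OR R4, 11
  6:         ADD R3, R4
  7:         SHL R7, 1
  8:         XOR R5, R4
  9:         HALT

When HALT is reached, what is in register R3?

after MOV R5, 7: R5=7
after MOV R4, 18: R4=18
after MOV R7, 11: R7=11
after MOV R3, 16: R3=16
after OR R4, 11: R4=18|11=27
after ADD R3, R4: R3=16+27=43
after SHL R7, 1: R7=11<<1=22
after XOR R5, R4: R5=7^27=28
halt.

43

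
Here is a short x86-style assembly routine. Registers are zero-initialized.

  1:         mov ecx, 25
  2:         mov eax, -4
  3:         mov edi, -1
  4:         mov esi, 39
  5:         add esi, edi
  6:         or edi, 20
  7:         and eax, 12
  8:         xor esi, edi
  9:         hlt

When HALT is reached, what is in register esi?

-39

mov ecx, 25 → ecx=25
mov eax, -4 → eax=-4
mov edi, -1 → edi=-1
mov esi, 39 → esi=39
add esi, edi → esi=39+(-1)=38
or edi, 20 → edi=(-1)|20=-1
and eax, 12 → eax=(-4)&12=12
xor esi, edi → esi=38^(-1)=-39
halt.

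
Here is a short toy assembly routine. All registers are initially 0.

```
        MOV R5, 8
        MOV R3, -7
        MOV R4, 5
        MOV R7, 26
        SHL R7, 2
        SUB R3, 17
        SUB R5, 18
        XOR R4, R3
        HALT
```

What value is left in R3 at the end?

-24

MOV R5, 8 → R5=8
MOV R3, -7 → R3=-7
MOV R4, 5 → R4=5
MOV R7, 26 → R7=26
SHL R7, 2 → R7=26<<2=104
SUB R3, 17 → R3=(-7)-17=-24
SUB R5, 18 → R5=8-18=-10
XOR R4, R3 → R4=5^(-24)=-19
halt.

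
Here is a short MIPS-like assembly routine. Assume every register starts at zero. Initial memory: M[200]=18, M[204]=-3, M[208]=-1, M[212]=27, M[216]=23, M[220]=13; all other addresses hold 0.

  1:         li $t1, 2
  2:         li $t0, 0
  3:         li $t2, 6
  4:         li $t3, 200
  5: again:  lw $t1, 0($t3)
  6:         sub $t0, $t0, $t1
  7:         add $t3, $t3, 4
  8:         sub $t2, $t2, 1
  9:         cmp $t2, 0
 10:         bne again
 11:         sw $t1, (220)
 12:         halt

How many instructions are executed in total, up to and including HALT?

42

after li $t1, 2: $t1=2
after li $t0, 0: $t0=0
after li $t2, 6: $t2=6
after li $t3, 200: $t3=200
after lw $t1, 0($t3): $t1=M[200]=18
after sub $t0, $t0, $t1: $t0=0-18=-18
after add $t3, $t3, 4: $t3=200+4=204
after sub $t2, $t2, 1: $t2=6-1=5
cmp $t2, 0  (cmp 5,0)
bne again: taken
after lw $t1, 0($t3): $t1=M[204]=-3
after sub $t0, $t0, $t1: $t0=(-18)-(-3)=-15
after add $t3, $t3, 4: $t3=204+4=208
after sub $t2, $t2, 1: $t2=5-1=4
cmp $t2, 0  (cmp 4,0)
bne again: taken
after lw $t1, 0($t3): $t1=M[208]=-1
after sub $t0, $t0, $t1: $t0=(-15)-(-1)=-14
after add $t3, $t3, 4: $t3=208+4=212
after sub $t2, $t2, 1: $t2=4-1=3
cmp $t2, 0  (cmp 3,0)
bne again: taken
after lw $t1, 0($t3): $t1=M[212]=27
after sub $t0, $t0, $t1: $t0=(-14)-27=-41
after add $t3, $t3, 4: $t3=212+4=216
after sub $t2, $t2, 1: $t2=3-1=2
cmp $t2, 0  (cmp 2,0)
bne again: taken
after lw $t1, 0($t3): $t1=M[216]=23
after sub $t0, $t0, $t1: $t0=(-41)-23=-64
after add $t3, $t3, 4: $t3=216+4=220
after sub $t2, $t2, 1: $t2=2-1=1
cmp $t2, 0  (cmp 1,0)
bne again: taken
after lw $t1, 0($t3): $t1=M[220]=13
after sub $t0, $t0, $t1: $t0=(-64)-13=-77
after add $t3, $t3, 4: $t3=220+4=224
after sub $t2, $t2, 1: $t2=1-1=0
cmp $t2, 0  (cmp 0,0)
bne again: not taken
sw $t1, (220) → M[220]=13
halt.
Total executed instructions: 42.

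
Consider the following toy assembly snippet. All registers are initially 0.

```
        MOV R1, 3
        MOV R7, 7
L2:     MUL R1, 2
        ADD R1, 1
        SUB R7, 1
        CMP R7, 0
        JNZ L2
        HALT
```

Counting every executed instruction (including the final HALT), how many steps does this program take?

38

R1=3
R7=7
R1=3*2=6
R1=6+1=7
R7=7-1=6
CMP R7, 0  (cmp 6,0)
JNZ L2: taken
R1=7*2=14
R1=14+1=15
R7=6-1=5
CMP R7, 0  (cmp 5,0)
JNZ L2: taken
R1=15*2=30
R1=30+1=31
R7=5-1=4
CMP R7, 0  (cmp 4,0)
JNZ L2: taken
R1=31*2=62
R1=62+1=63
R7=4-1=3
CMP R7, 0  (cmp 3,0)
JNZ L2: taken
R1=63*2=126
R1=126+1=127
R7=3-1=2
CMP R7, 0  (cmp 2,0)
JNZ L2: taken
R1=127*2=254
R1=254+1=255
R7=2-1=1
CMP R7, 0  (cmp 1,0)
JNZ L2: taken
R1=255*2=510
R1=510+1=511
R7=1-1=0
CMP R7, 0  (cmp 0,0)
JNZ L2: not taken
halt.
Total executed instructions: 38.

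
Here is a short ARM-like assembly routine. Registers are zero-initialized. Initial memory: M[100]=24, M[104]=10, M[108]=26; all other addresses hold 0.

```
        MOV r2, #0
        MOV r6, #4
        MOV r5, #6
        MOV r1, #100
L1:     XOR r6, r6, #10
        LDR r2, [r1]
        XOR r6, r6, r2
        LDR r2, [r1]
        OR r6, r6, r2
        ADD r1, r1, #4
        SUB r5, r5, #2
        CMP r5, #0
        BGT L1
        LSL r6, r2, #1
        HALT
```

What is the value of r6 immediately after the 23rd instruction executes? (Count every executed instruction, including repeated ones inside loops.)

20

after MOV r2, #0: r2=0
after MOV r6, #4: r6=4
after MOV r5, #6: r5=6
after MOV r1, #100: r1=100
after XOR r6, r6, #10: r6=4^10=14
after LDR r2, [r1]: r2=M[100]=24
after XOR r6, r6, r2: r6=14^24=22
after LDR r2, [r1]: r2=M[100]=24
after OR r6, r6, r2: r6=22|24=30
after ADD r1, r1, #4: r1=100+4=104
after SUB r5, r5, #2: r5=6-2=4
CMP r5, #0  (cmp 4,0)
BGT L1: taken
after XOR r6, r6, #10: r6=30^10=20
after LDR r2, [r1]: r2=M[104]=10
after XOR r6, r6, r2: r6=20^10=30
after LDR r2, [r1]: r2=M[104]=10
after OR r6, r6, r2: r6=30|10=30
after ADD r1, r1, #4: r1=104+4=108
after SUB r5, r5, #2: r5=4-2=2
CMP r5, #0  (cmp 2,0)
BGT L1: taken
after XOR r6, r6, #10: r6=30^10=20
After step 23: r6 = 20.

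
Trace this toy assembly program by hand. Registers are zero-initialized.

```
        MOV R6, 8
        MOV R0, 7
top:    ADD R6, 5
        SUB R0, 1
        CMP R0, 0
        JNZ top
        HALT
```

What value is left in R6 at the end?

43

R6=8
R0=7
R6=8+5=13
R0=7-1=6
CMP R0, 0  (cmp 6,0)
JNZ top: taken
R6=13+5=18
R0=6-1=5
CMP R0, 0  (cmp 5,0)
JNZ top: taken
R6=18+5=23
R0=5-1=4
CMP R0, 0  (cmp 4,0)
JNZ top: taken
R6=23+5=28
R0=4-1=3
CMP R0, 0  (cmp 3,0)
JNZ top: taken
R6=28+5=33
R0=3-1=2
CMP R0, 0  (cmp 2,0)
JNZ top: taken
R6=33+5=38
R0=2-1=1
CMP R0, 0  (cmp 1,0)
JNZ top: taken
R6=38+5=43
R0=1-1=0
CMP R0, 0  (cmp 0,0)
JNZ top: not taken
halt.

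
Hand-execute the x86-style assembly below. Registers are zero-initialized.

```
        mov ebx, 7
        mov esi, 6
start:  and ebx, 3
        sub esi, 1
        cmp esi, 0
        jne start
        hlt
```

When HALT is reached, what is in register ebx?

3

after mov ebx, 7: ebx=7
after mov esi, 6: esi=6
after and ebx, 3: ebx=7&3=3
after sub esi, 1: esi=6-1=5
cmp esi, 0  (cmp 5,0)
jne start: taken
after and ebx, 3: ebx=3&3=3
after sub esi, 1: esi=5-1=4
cmp esi, 0  (cmp 4,0)
jne start: taken
after and ebx, 3: ebx=3&3=3
after sub esi, 1: esi=4-1=3
cmp esi, 0  (cmp 3,0)
jne start: taken
after and ebx, 3: ebx=3&3=3
after sub esi, 1: esi=3-1=2
cmp esi, 0  (cmp 2,0)
jne start: taken
after and ebx, 3: ebx=3&3=3
after sub esi, 1: esi=2-1=1
cmp esi, 0  (cmp 1,0)
jne start: taken
after and ebx, 3: ebx=3&3=3
after sub esi, 1: esi=1-1=0
cmp esi, 0  (cmp 0,0)
jne start: not taken
halt.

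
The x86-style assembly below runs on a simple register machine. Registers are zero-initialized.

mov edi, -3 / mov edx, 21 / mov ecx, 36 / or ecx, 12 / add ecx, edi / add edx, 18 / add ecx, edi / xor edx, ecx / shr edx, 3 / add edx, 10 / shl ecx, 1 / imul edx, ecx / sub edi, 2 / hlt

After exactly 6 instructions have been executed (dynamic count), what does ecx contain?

mov edi, -3 → edi=-3
mov edx, 21 → edx=21
mov ecx, 36 → ecx=36
or ecx, 12 → ecx=36|12=44
add ecx, edi → ecx=44+(-3)=41
add edx, 18 → edx=21+18=39
After step 6: ecx = 41.

41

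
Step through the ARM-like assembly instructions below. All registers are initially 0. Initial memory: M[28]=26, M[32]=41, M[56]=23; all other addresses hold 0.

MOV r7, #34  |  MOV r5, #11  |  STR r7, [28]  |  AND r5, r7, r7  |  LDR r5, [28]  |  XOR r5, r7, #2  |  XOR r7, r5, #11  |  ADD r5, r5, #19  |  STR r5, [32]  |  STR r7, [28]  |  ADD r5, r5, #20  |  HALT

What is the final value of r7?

r7=34
r5=11
STR r7, [28] → M[28]=34
r5=34&34=34
r5=M[28]=34
r5=34^2=32
r7=32^11=43
r5=32+19=51
STR r5, [32] → M[32]=51
STR r7, [28] → M[28]=43
r5=51+20=71
halt.

43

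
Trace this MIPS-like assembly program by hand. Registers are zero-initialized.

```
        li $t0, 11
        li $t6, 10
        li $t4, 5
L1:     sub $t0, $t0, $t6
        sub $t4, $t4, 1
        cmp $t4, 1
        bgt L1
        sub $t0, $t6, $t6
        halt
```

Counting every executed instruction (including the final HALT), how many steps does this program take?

li $t0, 11 → $t0=11
li $t6, 10 → $t6=10
li $t4, 5 → $t4=5
sub $t0, $t0, $t6 → $t0=11-10=1
sub $t4, $t4, 1 → $t4=5-1=4
cmp $t4, 1  (cmp 4,1)
bgt L1: taken
sub $t0, $t0, $t6 → $t0=1-10=-9
sub $t4, $t4, 1 → $t4=4-1=3
cmp $t4, 1  (cmp 3,1)
bgt L1: taken
sub $t0, $t0, $t6 → $t0=(-9)-10=-19
sub $t4, $t4, 1 → $t4=3-1=2
cmp $t4, 1  (cmp 2,1)
bgt L1: taken
sub $t0, $t0, $t6 → $t0=(-19)-10=-29
sub $t4, $t4, 1 → $t4=2-1=1
cmp $t4, 1  (cmp 1,1)
bgt L1: not taken
sub $t0, $t6, $t6 → $t0=10-10=0
halt.
Total executed instructions: 21.

21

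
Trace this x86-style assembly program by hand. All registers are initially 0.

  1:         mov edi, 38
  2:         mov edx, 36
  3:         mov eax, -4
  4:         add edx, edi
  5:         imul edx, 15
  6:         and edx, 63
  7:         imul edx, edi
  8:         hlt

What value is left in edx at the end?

836

mov edi, 38 → edi=38
mov edx, 36 → edx=36
mov eax, -4 → eax=-4
add edx, edi → edx=36+38=74
imul edx, 15 → edx=74*15=1110
and edx, 63 → edx=1110&63=22
imul edx, edi → edx=22*38=836
halt.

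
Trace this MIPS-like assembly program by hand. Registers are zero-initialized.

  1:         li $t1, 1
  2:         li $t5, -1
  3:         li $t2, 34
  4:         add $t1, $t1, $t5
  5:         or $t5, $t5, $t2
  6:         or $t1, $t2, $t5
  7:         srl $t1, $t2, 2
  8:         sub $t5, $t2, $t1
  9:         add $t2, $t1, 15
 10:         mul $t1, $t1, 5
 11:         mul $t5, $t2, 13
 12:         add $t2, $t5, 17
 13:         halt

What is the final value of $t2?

316

li $t1, 1 → $t1=1
li $t5, -1 → $t5=-1
li $t2, 34 → $t2=34
add $t1, $t1, $t5 → $t1=1+(-1)=0
or $t5, $t5, $t2 → $t5=(-1)|34=-1
or $t1, $t2, $t5 → $t1=34|(-1)=-1
srl $t1, $t2, 2 → $t1=34>>2=8
sub $t5, $t2, $t1 → $t5=34-8=26
add $t2, $t1, 15 → $t2=8+15=23
mul $t1, $t1, 5 → $t1=8*5=40
mul $t5, $t2, 13 → $t5=23*13=299
add $t2, $t5, 17 → $t2=299+17=316
halt.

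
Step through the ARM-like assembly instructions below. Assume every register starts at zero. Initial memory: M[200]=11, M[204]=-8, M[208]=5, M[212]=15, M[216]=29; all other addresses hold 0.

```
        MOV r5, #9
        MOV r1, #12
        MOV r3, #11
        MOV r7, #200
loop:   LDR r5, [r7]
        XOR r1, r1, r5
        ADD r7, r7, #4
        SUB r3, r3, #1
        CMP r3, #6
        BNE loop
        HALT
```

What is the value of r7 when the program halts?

MOV r5, #9 → r5=9
MOV r1, #12 → r1=12
MOV r3, #11 → r3=11
MOV r7, #200 → r7=200
LDR r5, [r7] → r5=M[200]=11
XOR r1, r1, r5 → r1=12^11=7
ADD r7, r7, #4 → r7=200+4=204
SUB r3, r3, #1 → r3=11-1=10
CMP r3, #6  (cmp 10,6)
BNE loop: taken
LDR r5, [r7] → r5=M[204]=-8
XOR r1, r1, r5 → r1=7^(-8)=-1
ADD r7, r7, #4 → r7=204+4=208
SUB r3, r3, #1 → r3=10-1=9
CMP r3, #6  (cmp 9,6)
BNE loop: taken
LDR r5, [r7] → r5=M[208]=5
XOR r1, r1, r5 → r1=(-1)^5=-6
ADD r7, r7, #4 → r7=208+4=212
SUB r3, r3, #1 → r3=9-1=8
CMP r3, #6  (cmp 8,6)
BNE loop: taken
LDR r5, [r7] → r5=M[212]=15
XOR r1, r1, r5 → r1=(-6)^15=-11
ADD r7, r7, #4 → r7=212+4=216
SUB r3, r3, #1 → r3=8-1=7
CMP r3, #6  (cmp 7,6)
BNE loop: taken
LDR r5, [r7] → r5=M[216]=29
XOR r1, r1, r5 → r1=(-11)^29=-24
ADD r7, r7, #4 → r7=216+4=220
SUB r3, r3, #1 → r3=7-1=6
CMP r3, #6  (cmp 6,6)
BNE loop: not taken
halt.

220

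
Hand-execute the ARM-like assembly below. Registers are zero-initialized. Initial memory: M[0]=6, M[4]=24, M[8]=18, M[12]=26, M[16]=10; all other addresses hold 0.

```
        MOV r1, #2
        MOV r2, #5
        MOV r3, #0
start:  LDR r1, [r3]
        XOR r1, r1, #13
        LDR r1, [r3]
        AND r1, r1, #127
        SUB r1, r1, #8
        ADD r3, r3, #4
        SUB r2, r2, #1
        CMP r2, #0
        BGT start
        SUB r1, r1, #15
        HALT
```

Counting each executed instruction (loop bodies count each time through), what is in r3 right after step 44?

16

r1=2
r2=5
r3=0
r1=M[0]=6
r1=6^13=11
r1=M[0]=6
r1=6&127=6
r1=6-8=-2
r3=0+4=4
r2=5-1=4
CMP r2, #0  (cmp 4,0)
BGT start: taken
r1=M[4]=24
r1=24^13=21
r1=M[4]=24
r1=24&127=24
r1=24-8=16
r3=4+4=8
r2=4-1=3
CMP r2, #0  (cmp 3,0)
BGT start: taken
r1=M[8]=18
r1=18^13=31
r1=M[8]=18
r1=18&127=18
r1=18-8=10
r3=8+4=12
r2=3-1=2
CMP r2, #0  (cmp 2,0)
BGT start: taken
r1=M[12]=26
r1=26^13=23
r1=M[12]=26
r1=26&127=26
r1=26-8=18
r3=12+4=16
r2=2-1=1
CMP r2, #0  (cmp 1,0)
BGT start: taken
r1=M[16]=10
r1=10^13=7
r1=M[16]=10
r1=10&127=10
r1=10-8=2
After step 44: r3 = 16.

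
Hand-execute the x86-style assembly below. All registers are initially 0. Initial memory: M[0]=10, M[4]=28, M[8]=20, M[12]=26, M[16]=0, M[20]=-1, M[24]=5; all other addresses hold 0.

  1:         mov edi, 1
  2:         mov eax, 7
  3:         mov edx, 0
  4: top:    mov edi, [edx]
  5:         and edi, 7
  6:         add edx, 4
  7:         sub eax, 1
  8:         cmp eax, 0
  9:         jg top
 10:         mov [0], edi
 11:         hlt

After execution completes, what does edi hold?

5

mov edi, 1 → edi=1
mov eax, 7 → eax=7
mov edx, 0 → edx=0
mov edi, [edx] → edi=M[0]=10
and edi, 7 → edi=10&7=2
add edx, 4 → edx=0+4=4
sub eax, 1 → eax=7-1=6
cmp eax, 0  (cmp 6,0)
jg top: taken
mov edi, [edx] → edi=M[4]=28
and edi, 7 → edi=28&7=4
add edx, 4 → edx=4+4=8
sub eax, 1 → eax=6-1=5
cmp eax, 0  (cmp 5,0)
jg top: taken
mov edi, [edx] → edi=M[8]=20
and edi, 7 → edi=20&7=4
add edx, 4 → edx=8+4=12
sub eax, 1 → eax=5-1=4
cmp eax, 0  (cmp 4,0)
jg top: taken
mov edi, [edx] → edi=M[12]=26
and edi, 7 → edi=26&7=2
add edx, 4 → edx=12+4=16
sub eax, 1 → eax=4-1=3
cmp eax, 0  (cmp 3,0)
jg top: taken
mov edi, [edx] → edi=M[16]=0
and edi, 7 → edi=0&7=0
add edx, 4 → edx=16+4=20
sub eax, 1 → eax=3-1=2
cmp eax, 0  (cmp 2,0)
jg top: taken
mov edi, [edx] → edi=M[20]=-1
and edi, 7 → edi=(-1)&7=7
add edx, 4 → edx=20+4=24
sub eax, 1 → eax=2-1=1
cmp eax, 0  (cmp 1,0)
jg top: taken
mov edi, [edx] → edi=M[24]=5
and edi, 7 → edi=5&7=5
add edx, 4 → edx=24+4=28
sub eax, 1 → eax=1-1=0
cmp eax, 0  (cmp 0,0)
jg top: not taken
mov [0], edi → M[0]=5
halt.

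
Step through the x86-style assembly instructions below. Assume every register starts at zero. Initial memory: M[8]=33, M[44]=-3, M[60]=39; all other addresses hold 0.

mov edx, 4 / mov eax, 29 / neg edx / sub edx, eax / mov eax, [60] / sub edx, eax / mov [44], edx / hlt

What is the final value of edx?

mov edx, 4 → edx=4
mov eax, 29 → eax=29
neg edx → edx=-(4)=-4
sub edx, eax → edx=(-4)-29=-33
mov eax, [60] → eax=M[60]=39
sub edx, eax → edx=(-33)-39=-72
mov [44], edx → M[44]=-72
halt.

-72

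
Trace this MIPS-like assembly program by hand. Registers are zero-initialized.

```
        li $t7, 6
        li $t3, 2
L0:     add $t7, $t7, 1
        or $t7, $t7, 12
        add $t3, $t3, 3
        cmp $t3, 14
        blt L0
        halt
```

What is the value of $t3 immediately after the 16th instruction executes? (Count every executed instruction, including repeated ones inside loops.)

11

li $t7, 6 → $t7=6
li $t3, 2 → $t3=2
add $t7, $t7, 1 → $t7=6+1=7
or $t7, $t7, 12 → $t7=7|12=15
add $t3, $t3, 3 → $t3=2+3=5
cmp $t3, 14  (cmp 5,14)
blt L0: taken
add $t7, $t7, 1 → $t7=15+1=16
or $t7, $t7, 12 → $t7=16|12=28
add $t3, $t3, 3 → $t3=5+3=8
cmp $t3, 14  (cmp 8,14)
blt L0: taken
add $t7, $t7, 1 → $t7=28+1=29
or $t7, $t7, 12 → $t7=29|12=29
add $t3, $t3, 3 → $t3=8+3=11
cmp $t3, 14  (cmp 11,14)
After step 16: $t3 = 11.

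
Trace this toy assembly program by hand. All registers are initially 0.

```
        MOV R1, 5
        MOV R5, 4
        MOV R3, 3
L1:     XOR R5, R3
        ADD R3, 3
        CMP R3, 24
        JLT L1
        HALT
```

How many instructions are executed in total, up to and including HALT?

32

MOV R1, 5 → R1=5
MOV R5, 4 → R5=4
MOV R3, 3 → R3=3
XOR R5, R3 → R5=4^3=7
ADD R3, 3 → R3=3+3=6
CMP R3, 24  (cmp 6,24)
JLT L1: taken
XOR R5, R3 → R5=7^6=1
ADD R3, 3 → R3=6+3=9
CMP R3, 24  (cmp 9,24)
JLT L1: taken
XOR R5, R3 → R5=1^9=8
ADD R3, 3 → R3=9+3=12
CMP R3, 24  (cmp 12,24)
JLT L1: taken
XOR R5, R3 → R5=8^12=4
ADD R3, 3 → R3=12+3=15
CMP R3, 24  (cmp 15,24)
JLT L1: taken
XOR R5, R3 → R5=4^15=11
ADD R3, 3 → R3=15+3=18
CMP R3, 24  (cmp 18,24)
JLT L1: taken
XOR R5, R3 → R5=11^18=25
ADD R3, 3 → R3=18+3=21
CMP R3, 24  (cmp 21,24)
JLT L1: taken
XOR R5, R3 → R5=25^21=12
ADD R3, 3 → R3=21+3=24
CMP R3, 24  (cmp 24,24)
JLT L1: not taken
halt.
Total executed instructions: 32.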